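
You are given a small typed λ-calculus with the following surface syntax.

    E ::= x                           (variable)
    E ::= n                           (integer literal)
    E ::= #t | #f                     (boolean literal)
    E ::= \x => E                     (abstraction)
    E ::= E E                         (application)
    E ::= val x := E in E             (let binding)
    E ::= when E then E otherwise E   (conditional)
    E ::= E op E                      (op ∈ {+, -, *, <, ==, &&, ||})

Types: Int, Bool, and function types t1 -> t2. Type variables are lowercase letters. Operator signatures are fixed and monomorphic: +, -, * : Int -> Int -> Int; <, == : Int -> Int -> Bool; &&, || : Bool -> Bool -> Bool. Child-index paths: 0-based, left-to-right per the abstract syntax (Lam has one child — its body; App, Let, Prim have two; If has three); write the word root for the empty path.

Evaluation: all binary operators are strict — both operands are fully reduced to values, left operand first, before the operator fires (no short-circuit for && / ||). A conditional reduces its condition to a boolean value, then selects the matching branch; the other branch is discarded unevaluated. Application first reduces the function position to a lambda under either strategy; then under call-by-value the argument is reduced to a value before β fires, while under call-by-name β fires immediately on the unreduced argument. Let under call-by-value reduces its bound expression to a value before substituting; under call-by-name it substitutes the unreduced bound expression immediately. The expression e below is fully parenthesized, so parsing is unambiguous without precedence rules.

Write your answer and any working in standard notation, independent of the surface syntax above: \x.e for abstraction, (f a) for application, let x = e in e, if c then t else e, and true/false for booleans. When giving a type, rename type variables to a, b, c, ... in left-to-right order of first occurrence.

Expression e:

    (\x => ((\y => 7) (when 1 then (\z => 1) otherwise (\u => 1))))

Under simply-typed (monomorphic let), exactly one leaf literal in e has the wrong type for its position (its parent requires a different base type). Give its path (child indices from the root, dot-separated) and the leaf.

Answer: 0.1.0 : 1

Trace:
\y._ : b -> Int
  unify Int ~ Bool
  FAIL: mismatch Int ~ Bool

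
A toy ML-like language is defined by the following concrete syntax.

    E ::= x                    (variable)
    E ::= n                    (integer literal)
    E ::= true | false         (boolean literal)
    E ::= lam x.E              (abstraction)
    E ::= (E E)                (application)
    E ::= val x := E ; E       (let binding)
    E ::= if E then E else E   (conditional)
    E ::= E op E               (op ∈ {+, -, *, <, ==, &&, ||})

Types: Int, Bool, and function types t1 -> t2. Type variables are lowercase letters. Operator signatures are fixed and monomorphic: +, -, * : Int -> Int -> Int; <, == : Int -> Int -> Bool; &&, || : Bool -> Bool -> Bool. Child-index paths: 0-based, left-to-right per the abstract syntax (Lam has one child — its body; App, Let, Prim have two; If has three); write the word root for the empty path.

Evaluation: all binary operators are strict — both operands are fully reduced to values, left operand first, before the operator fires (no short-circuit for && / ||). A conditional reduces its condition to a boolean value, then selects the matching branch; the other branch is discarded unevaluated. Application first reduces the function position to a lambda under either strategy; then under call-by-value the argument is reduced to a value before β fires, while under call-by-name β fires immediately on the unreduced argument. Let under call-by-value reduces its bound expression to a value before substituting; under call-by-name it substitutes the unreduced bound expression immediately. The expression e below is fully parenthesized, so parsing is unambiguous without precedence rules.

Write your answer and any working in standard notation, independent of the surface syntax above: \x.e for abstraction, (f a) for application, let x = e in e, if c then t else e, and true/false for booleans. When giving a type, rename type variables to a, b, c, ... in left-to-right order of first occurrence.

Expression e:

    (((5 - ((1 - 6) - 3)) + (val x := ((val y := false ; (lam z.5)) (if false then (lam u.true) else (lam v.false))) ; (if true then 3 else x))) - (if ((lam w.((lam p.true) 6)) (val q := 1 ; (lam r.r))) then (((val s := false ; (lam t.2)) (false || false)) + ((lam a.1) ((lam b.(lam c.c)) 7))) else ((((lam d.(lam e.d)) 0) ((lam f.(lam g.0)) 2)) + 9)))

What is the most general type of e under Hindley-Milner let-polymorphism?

Answer: Int

Trace:
  unify Int ~ Int
  unify Int ~ Int
  unify Int ~ Int
  unify Int ~ Int
  unify Int ~ Int
  unify Int ~ Int
  unify Int ~ Int
let y : Bool
\z._ : a -> Int
  unify Bool ~ Bool
\u._ : b -> Bool
\v._ : c -> Bool
  unify b -> Bool ~ c -> Bool
  unify b ~ c
  unify Bool ~ Bool
  unify a -> Int ~ (c -> Bool) -> d
  unify a ~ c -> Bool
  unify Int ~ d
_ _ : Int
let x : Int
  unify Bool ~ Bool
x : Int
  unify Int ~ Int
  unify Int ~ Int
  unify Int ~ Int
\p._ : f -> Bool
  unify f -> Bool ~ Int -> g
  unify f ~ Int
  unify Bool ~ g
_ _ : Bool
\w._ : e -> Bool
let q : Int
r : h
\r._ : h -> h
  unify e -> Bool ~ (h -> h) -> i
  unify e ~ h -> h
  unify Bool ~ i
_ _ : Bool
  unify Bool ~ Bool
let s : Bool
\t._ : j -> Int
  unify Bool ~ Bool
  unify Bool ~ Bool
  unify j -> Int ~ Bool -> k
  unify j ~ Bool
  unify Int ~ k
_ _ : Int
  unify Int ~ Int
\a._ : l -> Int
c : n
\c._ : n -> n
\b._ : m -> n -> n
  unify m -> n -> n ~ Int -> o
  unify m ~ Int
  unify n -> n ~ o
_ _ : n -> n
  unify l -> Int ~ (n -> n) -> p
  unify l ~ n -> n
  unify Int ~ p
_ _ : Int
  unify Int ~ Int
d : q
\e._ : r -> q
\d._ : q -> r -> q
  unify q -> r -> q ~ Int -> s
  unify q ~ Int
  unify r -> Int ~ s
_ _ : r -> Int
\g._ : u -> Int
\f._ : t -> u -> Int
  unify t -> u -> Int ~ Int -> v
  unify t ~ Int
  unify u -> Int ~ v
_ _ : u -> Int
  unify r -> Int ~ (u -> Int) -> w
  unify r ~ u -> Int
  unify Int ~ w
_ _ : Int
  unify Int ~ Int
  unify Int ~ Int
  unify Int ~ Int
  unify Int ~ Int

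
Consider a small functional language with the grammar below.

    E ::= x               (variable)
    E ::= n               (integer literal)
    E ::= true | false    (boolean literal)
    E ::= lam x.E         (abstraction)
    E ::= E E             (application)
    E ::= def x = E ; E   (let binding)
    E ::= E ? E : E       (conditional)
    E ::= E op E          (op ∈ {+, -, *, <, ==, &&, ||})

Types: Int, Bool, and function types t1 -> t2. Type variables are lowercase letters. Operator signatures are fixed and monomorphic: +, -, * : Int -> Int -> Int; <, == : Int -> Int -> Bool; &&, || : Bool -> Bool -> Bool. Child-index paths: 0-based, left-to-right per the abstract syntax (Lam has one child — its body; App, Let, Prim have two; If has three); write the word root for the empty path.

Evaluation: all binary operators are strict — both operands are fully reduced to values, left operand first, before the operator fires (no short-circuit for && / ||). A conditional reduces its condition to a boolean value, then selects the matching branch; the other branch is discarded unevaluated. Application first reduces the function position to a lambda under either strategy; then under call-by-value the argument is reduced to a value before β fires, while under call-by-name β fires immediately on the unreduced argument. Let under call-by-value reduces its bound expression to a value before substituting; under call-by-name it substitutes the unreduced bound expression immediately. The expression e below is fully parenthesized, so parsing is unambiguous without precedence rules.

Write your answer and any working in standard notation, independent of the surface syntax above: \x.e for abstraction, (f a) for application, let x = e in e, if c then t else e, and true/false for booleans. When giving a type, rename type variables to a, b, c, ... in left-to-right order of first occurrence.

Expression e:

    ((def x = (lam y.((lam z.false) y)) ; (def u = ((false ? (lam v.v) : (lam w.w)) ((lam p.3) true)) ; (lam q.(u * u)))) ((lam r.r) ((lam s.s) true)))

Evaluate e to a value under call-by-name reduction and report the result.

Working:
step 0: ((let x = (\y.((\z.false) y)) in (let u = ((if false then (\v.v) else (\w.w)) ((\p.3) true)) in (\q.(u * u)))) ((\r.r) ((\s.s) true)))
step 1: [let@0] ((let u = ((if false then (\v.v) else (\w.w)) ((\p.3) true)) in (\q.(u * u))) ((\r.r) ((\s.s) true)))
step 2: [let@0] ((\q.(((if false then (\v.v) else (\w.w)) ((\p.3) true)) * ((if false then (\v.v) else (\w.w)) ((\p.3) true)))) ((\r.r) ((\s.s) true)))
step 3: [beta@root] (((if false then (\v.v) else (\w.w)) ((\p.3) true)) * ((if false then (\v.v) else (\w.w)) ((\p.3) true)))
step 4: [if@0.0] (((\w.w) ((\p.3) true)) * ((if false then (\v.v) else (\w.w)) ((\p.3) true)))
step 5: [beta@0] (((\p.3) true) * ((if false then (\v.v) else (\w.w)) ((\p.3) true)))
step 6: [beta@0] (3 * ((if false then (\v.v) else (\w.w)) ((\p.3) true)))
step 7: [if@1.0] (3 * ((\w.w) ((\p.3) true)))
step 8: [beta@1] (3 * ((\p.3) true))
step 9: [beta@1] (3 * 3)
step 10: [delta@root] 9

Answer: 9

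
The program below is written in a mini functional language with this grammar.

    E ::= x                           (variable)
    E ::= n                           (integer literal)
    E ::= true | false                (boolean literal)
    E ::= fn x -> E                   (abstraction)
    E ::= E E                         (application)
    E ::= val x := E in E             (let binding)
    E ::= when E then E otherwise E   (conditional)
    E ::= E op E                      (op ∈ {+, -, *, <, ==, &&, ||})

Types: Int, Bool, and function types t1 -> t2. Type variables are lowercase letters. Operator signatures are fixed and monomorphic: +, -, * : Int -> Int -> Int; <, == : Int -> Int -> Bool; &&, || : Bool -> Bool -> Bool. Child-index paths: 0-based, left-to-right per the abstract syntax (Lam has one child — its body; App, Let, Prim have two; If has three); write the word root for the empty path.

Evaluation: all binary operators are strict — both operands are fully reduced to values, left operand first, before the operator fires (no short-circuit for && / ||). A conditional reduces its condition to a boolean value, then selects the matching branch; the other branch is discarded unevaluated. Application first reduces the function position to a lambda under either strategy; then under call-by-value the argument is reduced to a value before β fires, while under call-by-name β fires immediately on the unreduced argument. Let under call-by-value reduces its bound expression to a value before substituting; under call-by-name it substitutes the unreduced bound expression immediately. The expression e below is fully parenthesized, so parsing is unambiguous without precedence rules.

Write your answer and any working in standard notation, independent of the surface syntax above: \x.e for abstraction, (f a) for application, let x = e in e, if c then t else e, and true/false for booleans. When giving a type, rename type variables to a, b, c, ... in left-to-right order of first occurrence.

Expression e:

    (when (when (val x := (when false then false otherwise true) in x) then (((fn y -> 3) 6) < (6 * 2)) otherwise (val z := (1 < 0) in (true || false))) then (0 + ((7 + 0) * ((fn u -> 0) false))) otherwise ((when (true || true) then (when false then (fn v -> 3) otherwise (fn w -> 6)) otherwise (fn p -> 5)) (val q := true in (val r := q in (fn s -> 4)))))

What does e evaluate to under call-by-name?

Answer: 0

Working:
step 0: (if (if (let x = (if false then false else true) in x) then (((\y.3) 6) < (6 * 2)) else (let z = (1 < 0) in (true || false))) then (0 + ((7 + 0) * ((\u.0) false))) else ((if (true || true) then (if false then (\v.3) else (\w.6)) else (\p.5)) (let q = true in (let r = q in (\s.4)))))
step 1: [let@0.0] (if (if (if false then false else true) then (((\y.3) 6) < (6 * 2)) else (let z = (1 < 0) in (true || false))) then (0 + ((7 + 0) * ((\u.0) false))) else ((if (true || true) then (if false then (\v.3) else (\w.6)) else (\p.5)) (let q = true in (let r = q in (\s.4)))))
step 2: [if@0.0] (if (if true then (((\y.3) 6) < (6 * 2)) else (let z = (1 < 0) in (true || false))) then (0 + ((7 + 0) * ((\u.0) false))) else ((if (true || true) then (if false then (\v.3) else (\w.6)) else (\p.5)) (let q = true in (let r = q in (\s.4)))))
step 3: [if@0] (if (((\y.3) 6) < (6 * 2)) then (0 + ((7 + 0) * ((\u.0) false))) else ((if (true || true) then (if false then (\v.3) else (\w.6)) else (\p.5)) (let q = true in (let r = q in (\s.4)))))
step 4: [beta@0.0] (if (3 < (6 * 2)) then (0 + ((7 + 0) * ((\u.0) false))) else ((if (true || true) then (if false then (\v.3) else (\w.6)) else (\p.5)) (let q = true in (let r = q in (\s.4)))))
step 5: [delta@0.1] (if (3 < 12) then (0 + ((7 + 0) * ((\u.0) false))) else ((if (true || true) then (if false then (\v.3) else (\w.6)) else (\p.5)) (let q = true in (let r = q in (\s.4)))))
step 6: [delta@0] (if true then (0 + ((7 + 0) * ((\u.0) false))) else ((if (true || true) then (if false then (\v.3) else (\w.6)) else (\p.5)) (let q = true in (let r = q in (\s.4)))))
step 7: [if@root] (0 + ((7 + 0) * ((\u.0) false)))
step 8: [delta@1.0] (0 + (7 * ((\u.0) false)))
step 9: [beta@1.1] (0 + (7 * 0))
step 10: [delta@1] (0 + 0)
step 11: [delta@root] 0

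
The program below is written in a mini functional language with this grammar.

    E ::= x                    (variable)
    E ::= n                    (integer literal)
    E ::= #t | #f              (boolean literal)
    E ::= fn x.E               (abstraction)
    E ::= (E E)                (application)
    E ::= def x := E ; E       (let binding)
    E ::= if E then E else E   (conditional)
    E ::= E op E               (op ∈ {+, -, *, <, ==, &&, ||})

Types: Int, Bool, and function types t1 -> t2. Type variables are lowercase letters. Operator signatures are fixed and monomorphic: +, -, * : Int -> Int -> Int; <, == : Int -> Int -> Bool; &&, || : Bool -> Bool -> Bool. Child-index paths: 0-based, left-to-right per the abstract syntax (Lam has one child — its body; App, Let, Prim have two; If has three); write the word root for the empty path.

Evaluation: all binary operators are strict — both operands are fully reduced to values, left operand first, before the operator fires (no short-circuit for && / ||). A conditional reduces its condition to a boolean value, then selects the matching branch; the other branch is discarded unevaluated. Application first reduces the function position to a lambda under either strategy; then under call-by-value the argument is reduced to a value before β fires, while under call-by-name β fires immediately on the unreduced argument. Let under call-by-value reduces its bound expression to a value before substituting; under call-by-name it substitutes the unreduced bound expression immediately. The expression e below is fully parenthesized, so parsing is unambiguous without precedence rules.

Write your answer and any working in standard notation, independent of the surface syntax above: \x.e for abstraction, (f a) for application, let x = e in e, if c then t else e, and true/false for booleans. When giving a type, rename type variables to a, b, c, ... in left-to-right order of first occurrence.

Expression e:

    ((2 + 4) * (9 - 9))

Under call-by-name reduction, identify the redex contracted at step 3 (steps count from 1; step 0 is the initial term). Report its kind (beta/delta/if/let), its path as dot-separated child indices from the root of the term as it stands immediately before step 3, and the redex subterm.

Working:
step 0: ((2 + 4) * (9 - 9))
step 1: [delta@0] (6 * (9 - 9))
step 2: [delta@1] (6 * 0)
step 3: [delta@root] 0

Answer: delta at root : (6 * 0)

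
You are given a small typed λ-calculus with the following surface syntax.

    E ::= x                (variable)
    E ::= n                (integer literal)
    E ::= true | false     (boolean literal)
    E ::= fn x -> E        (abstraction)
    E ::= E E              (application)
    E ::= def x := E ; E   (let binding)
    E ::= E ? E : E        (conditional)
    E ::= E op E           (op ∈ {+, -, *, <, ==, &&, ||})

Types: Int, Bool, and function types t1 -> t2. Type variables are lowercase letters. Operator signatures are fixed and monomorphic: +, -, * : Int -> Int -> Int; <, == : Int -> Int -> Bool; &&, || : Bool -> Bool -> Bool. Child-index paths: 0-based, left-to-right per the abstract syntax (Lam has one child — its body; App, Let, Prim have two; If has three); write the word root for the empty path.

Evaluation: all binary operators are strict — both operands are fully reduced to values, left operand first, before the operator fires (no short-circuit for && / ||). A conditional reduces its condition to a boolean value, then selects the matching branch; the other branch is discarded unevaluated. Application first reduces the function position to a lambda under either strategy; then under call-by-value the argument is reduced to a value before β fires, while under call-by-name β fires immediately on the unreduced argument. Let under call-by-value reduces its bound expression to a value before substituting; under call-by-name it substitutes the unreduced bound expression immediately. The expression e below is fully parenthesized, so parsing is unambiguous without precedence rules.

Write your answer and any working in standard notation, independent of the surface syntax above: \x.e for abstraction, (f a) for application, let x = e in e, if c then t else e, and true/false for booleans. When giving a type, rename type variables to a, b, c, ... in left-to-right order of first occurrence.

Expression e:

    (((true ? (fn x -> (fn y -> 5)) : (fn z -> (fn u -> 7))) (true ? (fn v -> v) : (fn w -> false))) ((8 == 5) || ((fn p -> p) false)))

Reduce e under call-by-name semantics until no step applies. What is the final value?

Answer: 5

Working:
step 0: (((if true then (\x.(\y.5)) else (\z.(\u.7))) (if true then (\v.v) else (\w.false))) ((8 == 5) || ((\p.p) false)))
step 1: [if@0.0] (((\x.(\y.5)) (if true then (\v.v) else (\w.false))) ((8 == 5) || ((\p.p) false)))
step 2: [beta@0] ((\y.5) ((8 == 5) || ((\p.p) false)))
step 3: [beta@root] 5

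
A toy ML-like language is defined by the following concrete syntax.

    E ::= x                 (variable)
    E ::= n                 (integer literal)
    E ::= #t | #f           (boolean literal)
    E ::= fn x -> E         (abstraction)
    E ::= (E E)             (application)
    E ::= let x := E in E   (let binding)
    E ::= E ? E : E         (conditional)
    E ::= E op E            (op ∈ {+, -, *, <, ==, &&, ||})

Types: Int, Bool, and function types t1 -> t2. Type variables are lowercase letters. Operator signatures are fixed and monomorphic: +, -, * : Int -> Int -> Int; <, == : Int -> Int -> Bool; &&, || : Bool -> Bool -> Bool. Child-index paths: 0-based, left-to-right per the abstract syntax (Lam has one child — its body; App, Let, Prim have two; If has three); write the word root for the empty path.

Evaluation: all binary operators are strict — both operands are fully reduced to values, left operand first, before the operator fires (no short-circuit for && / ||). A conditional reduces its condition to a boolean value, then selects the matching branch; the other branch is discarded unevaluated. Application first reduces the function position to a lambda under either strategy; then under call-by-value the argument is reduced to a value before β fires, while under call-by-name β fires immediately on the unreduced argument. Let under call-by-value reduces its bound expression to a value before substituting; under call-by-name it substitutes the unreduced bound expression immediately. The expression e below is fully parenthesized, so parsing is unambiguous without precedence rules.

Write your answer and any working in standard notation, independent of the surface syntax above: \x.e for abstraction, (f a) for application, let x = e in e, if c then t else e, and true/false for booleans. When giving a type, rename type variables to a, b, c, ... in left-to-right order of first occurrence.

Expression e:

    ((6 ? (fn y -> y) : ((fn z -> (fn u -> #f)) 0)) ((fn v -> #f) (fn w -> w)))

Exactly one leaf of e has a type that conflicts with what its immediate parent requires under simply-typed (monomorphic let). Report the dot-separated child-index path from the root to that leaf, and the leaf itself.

Derivation:
  unify Int ~ Bool
  FAIL: mismatch Int ~ Bool

Answer: 0.0 : 6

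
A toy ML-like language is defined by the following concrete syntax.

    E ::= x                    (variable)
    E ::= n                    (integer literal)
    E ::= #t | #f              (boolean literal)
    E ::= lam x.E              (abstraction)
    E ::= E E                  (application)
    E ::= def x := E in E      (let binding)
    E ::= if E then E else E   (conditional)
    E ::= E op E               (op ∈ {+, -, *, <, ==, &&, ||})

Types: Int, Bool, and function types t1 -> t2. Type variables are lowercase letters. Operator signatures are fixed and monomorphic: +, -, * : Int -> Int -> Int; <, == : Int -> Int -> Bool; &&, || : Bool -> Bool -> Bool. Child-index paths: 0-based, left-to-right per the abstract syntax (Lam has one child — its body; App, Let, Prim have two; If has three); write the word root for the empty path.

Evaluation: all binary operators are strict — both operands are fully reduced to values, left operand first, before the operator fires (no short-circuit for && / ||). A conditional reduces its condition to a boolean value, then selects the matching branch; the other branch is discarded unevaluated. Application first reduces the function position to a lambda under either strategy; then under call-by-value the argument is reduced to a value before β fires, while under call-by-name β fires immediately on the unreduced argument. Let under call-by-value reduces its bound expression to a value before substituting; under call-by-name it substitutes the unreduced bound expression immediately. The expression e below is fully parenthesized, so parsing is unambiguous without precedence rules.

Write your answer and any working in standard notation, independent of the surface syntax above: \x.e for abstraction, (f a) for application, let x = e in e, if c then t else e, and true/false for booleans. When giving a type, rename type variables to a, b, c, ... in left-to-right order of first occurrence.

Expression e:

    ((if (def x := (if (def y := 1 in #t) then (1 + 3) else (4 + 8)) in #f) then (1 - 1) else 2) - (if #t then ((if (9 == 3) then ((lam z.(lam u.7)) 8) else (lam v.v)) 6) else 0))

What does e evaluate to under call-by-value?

Working:
step 0: ((if (let x = (if (let y = 1 in true) then (1 + 3) else (4 + 8)) in false) then (1 - 1) else 2) - (if true then ((if (9 == 3) then ((\z.(\u.7)) 8) else (\v.v)) 6) else 0))
step 1: [let@0.0.0.0] ((if (let x = (if true then (1 + 3) else (4 + 8)) in false) then (1 - 1) else 2) - (if true then ((if (9 == 3) then ((\z.(\u.7)) 8) else (\v.v)) 6) else 0))
step 2: [if@0.0.0] ((if (let x = (1 + 3) in false) then (1 - 1) else 2) - (if true then ((if (9 == 3) then ((\z.(\u.7)) 8) else (\v.v)) 6) else 0))
step 3: [delta@0.0.0] ((if (let x = 4 in false) then (1 - 1) else 2) - (if true then ((if (9 == 3) then ((\z.(\u.7)) 8) else (\v.v)) 6) else 0))
step 4: [let@0.0] ((if false then (1 - 1) else 2) - (if true then ((if (9 == 3) then ((\z.(\u.7)) 8) else (\v.v)) 6) else 0))
step 5: [if@0] (2 - (if true then ((if (9 == 3) then ((\z.(\u.7)) 8) else (\v.v)) 6) else 0))
step 6: [if@1] (2 - ((if (9 == 3) then ((\z.(\u.7)) 8) else (\v.v)) 6))
step 7: [delta@1.0.0] (2 - ((if false then ((\z.(\u.7)) 8) else (\v.v)) 6))
step 8: [if@1.0] (2 - ((\v.v) 6))
step 9: [beta@1] (2 - 6)
step 10: [delta@root] -4

Answer: -4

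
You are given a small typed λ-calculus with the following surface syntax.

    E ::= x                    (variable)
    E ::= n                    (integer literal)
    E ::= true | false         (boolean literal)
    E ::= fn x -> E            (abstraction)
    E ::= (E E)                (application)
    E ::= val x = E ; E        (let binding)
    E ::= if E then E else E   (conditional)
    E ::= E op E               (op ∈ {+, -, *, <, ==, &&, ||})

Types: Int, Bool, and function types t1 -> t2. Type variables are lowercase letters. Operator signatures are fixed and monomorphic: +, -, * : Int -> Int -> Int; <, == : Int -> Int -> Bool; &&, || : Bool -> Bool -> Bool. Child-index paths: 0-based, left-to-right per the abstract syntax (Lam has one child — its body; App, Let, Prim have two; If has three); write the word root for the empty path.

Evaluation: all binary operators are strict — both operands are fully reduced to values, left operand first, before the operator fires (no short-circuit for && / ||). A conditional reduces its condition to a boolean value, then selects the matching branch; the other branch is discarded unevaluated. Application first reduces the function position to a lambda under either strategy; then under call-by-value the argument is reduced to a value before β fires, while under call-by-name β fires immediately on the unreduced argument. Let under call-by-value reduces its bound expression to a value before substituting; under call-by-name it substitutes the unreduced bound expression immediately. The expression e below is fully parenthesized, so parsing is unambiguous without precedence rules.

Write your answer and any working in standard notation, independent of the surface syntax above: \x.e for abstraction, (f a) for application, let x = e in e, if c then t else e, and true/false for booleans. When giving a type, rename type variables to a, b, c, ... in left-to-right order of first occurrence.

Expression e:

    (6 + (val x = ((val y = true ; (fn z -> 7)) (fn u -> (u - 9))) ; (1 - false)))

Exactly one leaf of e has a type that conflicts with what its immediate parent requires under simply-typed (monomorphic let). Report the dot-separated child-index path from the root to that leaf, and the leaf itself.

Answer: 1.1.1 : false

Derivation:
  unify Int ~ Int
let y : Bool
\z._ : a -> Int
u : b
  unify b ~ Int
  unify Int ~ Int
\u._ : Int -> Int
  unify a -> Int ~ (Int -> Int) -> c
  unify a ~ Int -> Int
  unify Int ~ c
_ _ : Int
let x : Int
  unify Int ~ Int
  unify Bool ~ Int
  FAIL: mismatch Bool ~ Int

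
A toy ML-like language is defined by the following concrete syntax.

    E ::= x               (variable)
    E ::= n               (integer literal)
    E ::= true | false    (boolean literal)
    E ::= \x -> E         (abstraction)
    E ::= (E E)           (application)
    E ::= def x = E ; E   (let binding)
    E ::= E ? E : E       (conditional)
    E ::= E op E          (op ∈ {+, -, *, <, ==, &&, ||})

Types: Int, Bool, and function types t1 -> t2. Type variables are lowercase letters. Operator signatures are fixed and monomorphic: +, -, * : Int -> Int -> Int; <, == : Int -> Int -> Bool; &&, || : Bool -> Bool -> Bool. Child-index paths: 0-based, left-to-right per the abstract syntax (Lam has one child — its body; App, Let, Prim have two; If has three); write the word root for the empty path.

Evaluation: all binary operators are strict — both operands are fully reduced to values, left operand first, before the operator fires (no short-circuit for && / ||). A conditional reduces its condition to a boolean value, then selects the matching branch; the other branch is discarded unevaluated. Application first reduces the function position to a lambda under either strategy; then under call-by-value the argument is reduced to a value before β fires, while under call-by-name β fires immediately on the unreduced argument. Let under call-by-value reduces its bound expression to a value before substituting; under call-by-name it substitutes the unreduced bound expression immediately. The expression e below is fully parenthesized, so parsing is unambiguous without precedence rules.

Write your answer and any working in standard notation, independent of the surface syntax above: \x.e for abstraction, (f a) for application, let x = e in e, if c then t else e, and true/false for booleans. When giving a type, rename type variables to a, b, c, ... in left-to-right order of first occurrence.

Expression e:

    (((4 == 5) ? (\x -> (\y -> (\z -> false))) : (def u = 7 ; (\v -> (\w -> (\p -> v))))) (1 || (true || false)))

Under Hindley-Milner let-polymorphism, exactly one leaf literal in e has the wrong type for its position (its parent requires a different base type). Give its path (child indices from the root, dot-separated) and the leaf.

Working:
  unify Int ~ Int
  unify Int ~ Int
  unify Bool ~ Bool
\z._ : c -> Bool
\y._ : b -> c -> Bool
\x._ : a -> b -> c -> Bool
let u : Int
v : d
\p._ : f -> d
\w._ : e -> f -> d
\v._ : d -> e -> f -> d
  unify a -> b -> c -> Bool ~ d -> e -> f -> d
  unify a ~ d
  unify b -> c -> Bool ~ e -> f -> d
  unify b ~ e
  unify c -> Bool ~ f -> d
  unify c ~ f
  unify Bool ~ d
  unify Int ~ Bool
  FAIL: mismatch Int ~ Bool

Answer: 1.0 : 1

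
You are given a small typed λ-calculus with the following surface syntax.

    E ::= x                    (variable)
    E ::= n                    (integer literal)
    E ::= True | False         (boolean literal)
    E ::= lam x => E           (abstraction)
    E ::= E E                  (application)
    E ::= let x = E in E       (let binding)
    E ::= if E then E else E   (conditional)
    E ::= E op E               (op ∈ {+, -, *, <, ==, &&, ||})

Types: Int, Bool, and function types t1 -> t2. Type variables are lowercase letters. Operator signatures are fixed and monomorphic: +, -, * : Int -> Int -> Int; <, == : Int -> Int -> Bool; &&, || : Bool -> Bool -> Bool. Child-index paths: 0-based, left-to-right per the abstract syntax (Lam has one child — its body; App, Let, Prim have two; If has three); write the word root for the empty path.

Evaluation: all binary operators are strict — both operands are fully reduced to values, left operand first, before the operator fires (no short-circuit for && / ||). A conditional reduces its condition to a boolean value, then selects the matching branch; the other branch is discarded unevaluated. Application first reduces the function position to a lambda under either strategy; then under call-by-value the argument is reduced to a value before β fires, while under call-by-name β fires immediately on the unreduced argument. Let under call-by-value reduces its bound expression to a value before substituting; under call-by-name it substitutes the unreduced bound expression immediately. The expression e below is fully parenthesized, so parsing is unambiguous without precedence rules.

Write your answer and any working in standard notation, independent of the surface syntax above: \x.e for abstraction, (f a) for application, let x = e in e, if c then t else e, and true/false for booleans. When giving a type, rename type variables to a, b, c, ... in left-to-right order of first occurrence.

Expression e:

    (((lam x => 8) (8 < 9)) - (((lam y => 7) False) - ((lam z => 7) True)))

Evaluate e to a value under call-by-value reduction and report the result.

Answer: 8

Trace:
step 0: (((\x.8) (8 < 9)) - (((\y.7) false) - ((\z.7) true)))
step 1: [delta@0.1] (((\x.8) true) - (((\y.7) false) - ((\z.7) true)))
step 2: [beta@0] (8 - (((\y.7) false) - ((\z.7) true)))
step 3: [beta@1.0] (8 - (7 - ((\z.7) true)))
step 4: [beta@1.1] (8 - (7 - 7))
step 5: [delta@1] (8 - 0)
step 6: [delta@root] 8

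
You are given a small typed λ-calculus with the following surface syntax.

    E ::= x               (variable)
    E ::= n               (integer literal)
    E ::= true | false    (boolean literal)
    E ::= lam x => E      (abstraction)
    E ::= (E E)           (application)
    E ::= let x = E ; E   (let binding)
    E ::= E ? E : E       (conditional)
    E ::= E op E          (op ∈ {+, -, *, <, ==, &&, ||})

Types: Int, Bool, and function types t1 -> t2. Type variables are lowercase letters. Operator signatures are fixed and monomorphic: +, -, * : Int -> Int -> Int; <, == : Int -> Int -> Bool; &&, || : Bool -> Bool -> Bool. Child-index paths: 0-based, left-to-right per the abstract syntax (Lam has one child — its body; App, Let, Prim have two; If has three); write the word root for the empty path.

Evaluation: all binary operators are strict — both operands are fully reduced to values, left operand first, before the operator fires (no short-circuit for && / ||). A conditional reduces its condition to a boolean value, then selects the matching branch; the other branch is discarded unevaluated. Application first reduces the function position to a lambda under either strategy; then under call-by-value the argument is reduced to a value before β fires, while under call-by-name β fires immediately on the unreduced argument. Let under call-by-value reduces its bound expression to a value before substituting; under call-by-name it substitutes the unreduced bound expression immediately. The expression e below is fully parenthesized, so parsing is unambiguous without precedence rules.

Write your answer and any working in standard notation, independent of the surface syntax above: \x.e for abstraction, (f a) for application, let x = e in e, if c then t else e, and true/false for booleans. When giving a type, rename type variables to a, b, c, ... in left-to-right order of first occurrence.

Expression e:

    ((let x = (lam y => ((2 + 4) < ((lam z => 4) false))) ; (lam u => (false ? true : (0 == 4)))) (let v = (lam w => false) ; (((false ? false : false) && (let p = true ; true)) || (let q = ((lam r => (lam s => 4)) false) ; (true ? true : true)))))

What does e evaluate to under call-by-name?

Answer: false

Derivation:
step 0: ((let x = (\y.((2 + 4) < ((\z.4) false))) in (\u.(if false then true else (0 == 4)))) (let v = (\w.false) in (((if false then false else false) && (let p = true in true)) || (let q = ((\r.(\s.4)) false) in (if true then true else true)))))
step 1: [let@0] ((\u.(if false then true else (0 == 4))) (let v = (\w.false) in (((if false then false else false) && (let p = true in true)) || (let q = ((\r.(\s.4)) false) in (if true then true else true)))))
step 2: [beta@root] (if false then true else (0 == 4))
step 3: [if@root] (0 == 4)
step 4: [delta@root] false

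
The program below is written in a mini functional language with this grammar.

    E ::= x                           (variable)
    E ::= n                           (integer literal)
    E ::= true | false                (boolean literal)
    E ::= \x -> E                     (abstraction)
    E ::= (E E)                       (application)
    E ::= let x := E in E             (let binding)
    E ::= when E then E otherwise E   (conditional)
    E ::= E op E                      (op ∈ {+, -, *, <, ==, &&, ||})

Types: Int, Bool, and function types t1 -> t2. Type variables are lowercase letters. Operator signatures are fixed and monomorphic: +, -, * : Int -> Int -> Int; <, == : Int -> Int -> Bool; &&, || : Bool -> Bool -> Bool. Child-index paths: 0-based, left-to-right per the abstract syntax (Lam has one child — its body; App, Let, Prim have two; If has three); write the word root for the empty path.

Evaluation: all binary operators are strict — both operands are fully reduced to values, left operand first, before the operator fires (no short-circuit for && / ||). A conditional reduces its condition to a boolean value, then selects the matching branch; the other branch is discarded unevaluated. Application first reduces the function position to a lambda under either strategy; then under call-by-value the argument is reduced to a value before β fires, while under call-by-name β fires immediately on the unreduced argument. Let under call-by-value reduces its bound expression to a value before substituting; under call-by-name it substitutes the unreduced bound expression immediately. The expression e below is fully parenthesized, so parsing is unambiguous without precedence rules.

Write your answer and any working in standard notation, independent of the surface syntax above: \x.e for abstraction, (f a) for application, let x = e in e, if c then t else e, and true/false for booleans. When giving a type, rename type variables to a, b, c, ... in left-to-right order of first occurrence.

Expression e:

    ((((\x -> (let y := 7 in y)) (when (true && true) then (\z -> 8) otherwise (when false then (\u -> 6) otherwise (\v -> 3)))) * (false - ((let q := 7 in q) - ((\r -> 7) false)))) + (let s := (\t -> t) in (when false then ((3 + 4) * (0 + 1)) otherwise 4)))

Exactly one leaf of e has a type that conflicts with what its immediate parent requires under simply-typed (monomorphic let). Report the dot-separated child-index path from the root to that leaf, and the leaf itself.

Answer: 0.1.0 : false

Derivation:
let y : Int
y : Int
\x._ : a -> Int
  unify Bool ~ Bool
  unify Bool ~ Bool
  unify Bool ~ Bool
\z._ : b -> Int
  unify Bool ~ Bool
\u._ : c -> Int
\v._ : d -> Int
  unify c -> Int ~ d -> Int
  unify c ~ d
  unify Int ~ Int
  unify b -> Int ~ d -> Int
  unify b ~ d
  unify Int ~ Int
  unify a -> Int ~ (d -> Int) -> e
  unify a ~ d -> Int
  unify Int ~ e
_ _ : Int
  unify Int ~ Int
  unify Bool ~ Int
  FAIL: mismatch Bool ~ Int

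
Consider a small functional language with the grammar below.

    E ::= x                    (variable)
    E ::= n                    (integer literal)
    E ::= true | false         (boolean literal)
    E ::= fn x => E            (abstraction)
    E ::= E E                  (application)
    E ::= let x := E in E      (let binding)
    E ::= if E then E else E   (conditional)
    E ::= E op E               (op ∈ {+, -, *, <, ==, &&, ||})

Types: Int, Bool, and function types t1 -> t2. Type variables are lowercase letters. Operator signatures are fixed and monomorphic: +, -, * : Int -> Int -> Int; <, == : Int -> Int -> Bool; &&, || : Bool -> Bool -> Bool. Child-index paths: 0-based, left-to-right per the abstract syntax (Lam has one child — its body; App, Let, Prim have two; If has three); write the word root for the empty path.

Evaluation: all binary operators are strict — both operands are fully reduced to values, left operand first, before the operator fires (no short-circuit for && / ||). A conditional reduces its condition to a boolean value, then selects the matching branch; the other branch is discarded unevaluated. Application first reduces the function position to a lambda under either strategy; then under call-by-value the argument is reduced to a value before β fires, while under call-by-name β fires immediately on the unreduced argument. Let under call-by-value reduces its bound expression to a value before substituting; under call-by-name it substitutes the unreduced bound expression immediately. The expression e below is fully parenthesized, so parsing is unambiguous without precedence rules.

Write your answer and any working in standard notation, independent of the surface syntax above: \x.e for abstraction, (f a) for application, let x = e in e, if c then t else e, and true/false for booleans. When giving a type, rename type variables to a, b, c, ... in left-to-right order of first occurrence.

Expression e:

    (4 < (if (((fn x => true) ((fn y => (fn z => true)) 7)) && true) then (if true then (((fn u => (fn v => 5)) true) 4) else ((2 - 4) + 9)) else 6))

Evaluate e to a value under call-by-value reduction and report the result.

Answer: true

Working:
step 0: (4 < (if (((\x.true) ((\y.(\z.true)) 7)) && true) then (if true then (((\u.(\v.5)) true) 4) else ((2 - 4) + 9)) else 6))
step 1: [beta@1.0.0.1] (4 < (if (((\x.true) (\z.true)) && true) then (if true then (((\u.(\v.5)) true) 4) else ((2 - 4) + 9)) else 6))
step 2: [beta@1.0.0] (4 < (if (true && true) then (if true then (((\u.(\v.5)) true) 4) else ((2 - 4) + 9)) else 6))
step 3: [delta@1.0] (4 < (if true then (if true then (((\u.(\v.5)) true) 4) else ((2 - 4) + 9)) else 6))
step 4: [if@1] (4 < (if true then (((\u.(\v.5)) true) 4) else ((2 - 4) + 9)))
step 5: [if@1] (4 < (((\u.(\v.5)) true) 4))
step 6: [beta@1.0] (4 < ((\v.5) 4))
step 7: [beta@1] (4 < 5)
step 8: [delta@root] true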